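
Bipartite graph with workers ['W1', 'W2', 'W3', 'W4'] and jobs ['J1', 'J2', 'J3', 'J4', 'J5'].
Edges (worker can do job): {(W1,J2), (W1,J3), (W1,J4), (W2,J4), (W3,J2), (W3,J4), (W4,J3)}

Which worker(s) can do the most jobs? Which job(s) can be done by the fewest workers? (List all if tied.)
Most versatile: W1 (3 jobs); Least covered: J1, J5 (0 workers)

Worker degrees (jobs they can do): W1:3, W2:1, W3:2, W4:1
Job degrees (workers who can do it): J1:0, J2:2, J3:2, J4:3, J5:0

Maximum worker degree is 3, achieved by: W1
Minimum job degree is 0, achieved by: J1, J5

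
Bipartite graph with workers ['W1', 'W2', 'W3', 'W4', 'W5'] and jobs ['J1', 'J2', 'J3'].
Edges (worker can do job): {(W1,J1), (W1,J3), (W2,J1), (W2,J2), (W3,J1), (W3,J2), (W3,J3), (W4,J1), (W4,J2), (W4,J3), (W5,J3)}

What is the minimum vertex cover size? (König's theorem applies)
Minimum vertex cover size = 3

By König's theorem: in bipartite graphs,
min vertex cover = max matching = 3

Maximum matching has size 3, so minimum vertex cover also has size 3.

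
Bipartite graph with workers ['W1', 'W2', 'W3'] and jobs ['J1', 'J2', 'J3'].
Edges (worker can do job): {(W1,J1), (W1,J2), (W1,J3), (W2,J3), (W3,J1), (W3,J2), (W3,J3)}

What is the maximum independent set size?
Maximum independent set = 3

By König's theorem:
- Min vertex cover = Max matching = 3
- Max independent set = Total vertices - Min vertex cover
- Max independent set = 6 - 3 = 3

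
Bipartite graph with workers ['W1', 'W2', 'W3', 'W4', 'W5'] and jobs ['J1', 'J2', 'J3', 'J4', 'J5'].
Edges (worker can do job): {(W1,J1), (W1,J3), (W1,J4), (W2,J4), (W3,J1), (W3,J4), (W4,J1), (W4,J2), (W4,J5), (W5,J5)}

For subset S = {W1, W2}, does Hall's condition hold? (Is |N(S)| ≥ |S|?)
Yes: |N(S)| = 3, |S| = 2

Subset S = {W1, W2}
Neighbors N(S) = {J1, J3, J4}

|N(S)| = 3, |S| = 2
Hall's condition: |N(S)| ≥ |S| is satisfied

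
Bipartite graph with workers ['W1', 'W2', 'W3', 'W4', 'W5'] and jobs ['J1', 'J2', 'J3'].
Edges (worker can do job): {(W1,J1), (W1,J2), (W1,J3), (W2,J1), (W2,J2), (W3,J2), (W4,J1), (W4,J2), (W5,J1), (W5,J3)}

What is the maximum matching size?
Maximum matching size = 3

Maximum matching: {(W3,J2), (W4,J1), (W5,J3)}
Size: 3

This assigns 3 workers to 3 distinct jobs.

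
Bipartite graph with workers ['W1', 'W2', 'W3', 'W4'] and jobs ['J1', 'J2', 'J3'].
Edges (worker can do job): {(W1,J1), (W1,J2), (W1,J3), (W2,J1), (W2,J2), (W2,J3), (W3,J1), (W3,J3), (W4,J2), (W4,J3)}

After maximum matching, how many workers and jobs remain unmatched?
Unmatched: 1 workers, 0 jobs

Maximum matching size: 3
Workers: 4 total, 3 matched, 1 unmatched
Jobs: 3 total, 3 matched, 0 unmatched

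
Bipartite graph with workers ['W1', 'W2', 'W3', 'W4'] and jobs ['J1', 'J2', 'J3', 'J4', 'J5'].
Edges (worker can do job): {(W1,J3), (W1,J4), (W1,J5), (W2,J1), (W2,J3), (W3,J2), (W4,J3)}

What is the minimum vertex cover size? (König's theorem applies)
Minimum vertex cover size = 4

By König's theorem: in bipartite graphs,
min vertex cover = max matching = 4

Maximum matching has size 4, so minimum vertex cover also has size 4.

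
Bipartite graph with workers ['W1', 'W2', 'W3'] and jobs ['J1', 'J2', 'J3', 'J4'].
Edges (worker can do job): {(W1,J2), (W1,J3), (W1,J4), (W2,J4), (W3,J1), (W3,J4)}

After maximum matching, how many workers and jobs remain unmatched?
Unmatched: 0 workers, 1 jobs

Maximum matching size: 3
Workers: 3 total, 3 matched, 0 unmatched
Jobs: 4 total, 3 matched, 1 unmatched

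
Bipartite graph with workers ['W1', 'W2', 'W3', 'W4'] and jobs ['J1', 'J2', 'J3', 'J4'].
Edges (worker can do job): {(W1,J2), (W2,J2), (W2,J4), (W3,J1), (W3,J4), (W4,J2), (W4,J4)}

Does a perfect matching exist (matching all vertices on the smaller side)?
No, maximum matching has size 3 < 4

Maximum matching has size 3, need 4 for perfect matching.
Unmatched workers: ['W1']
Unmatched jobs: ['J3']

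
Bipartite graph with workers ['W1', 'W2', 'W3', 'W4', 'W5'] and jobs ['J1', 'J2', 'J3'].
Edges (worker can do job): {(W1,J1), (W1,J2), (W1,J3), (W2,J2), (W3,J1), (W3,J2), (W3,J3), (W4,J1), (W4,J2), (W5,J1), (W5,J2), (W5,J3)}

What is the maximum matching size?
Maximum matching size = 3

Maximum matching: {(W1,J3), (W3,J1), (W5,J2)}
Size: 3

This assigns 3 workers to 3 distinct jobs.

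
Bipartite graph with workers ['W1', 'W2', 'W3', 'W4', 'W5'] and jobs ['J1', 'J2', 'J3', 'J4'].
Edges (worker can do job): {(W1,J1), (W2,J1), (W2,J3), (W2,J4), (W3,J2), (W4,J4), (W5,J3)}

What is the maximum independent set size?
Maximum independent set = 5

By König's theorem:
- Min vertex cover = Max matching = 4
- Max independent set = Total vertices - Min vertex cover
- Max independent set = 9 - 4 = 5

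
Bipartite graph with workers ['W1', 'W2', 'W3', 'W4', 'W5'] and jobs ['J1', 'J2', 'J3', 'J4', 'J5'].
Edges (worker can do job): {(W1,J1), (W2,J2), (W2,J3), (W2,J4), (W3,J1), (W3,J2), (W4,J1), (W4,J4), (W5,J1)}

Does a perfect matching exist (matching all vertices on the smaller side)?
No, maximum matching has size 4 < 5

Maximum matching has size 4, need 5 for perfect matching.
Unmatched workers: ['W1']
Unmatched jobs: ['J5']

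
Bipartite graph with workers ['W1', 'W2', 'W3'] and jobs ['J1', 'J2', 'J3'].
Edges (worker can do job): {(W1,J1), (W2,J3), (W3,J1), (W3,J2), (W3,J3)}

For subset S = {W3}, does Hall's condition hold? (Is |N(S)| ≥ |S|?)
Yes: |N(S)| = 3, |S| = 1

Subset S = {W3}
Neighbors N(S) = {J1, J2, J3}

|N(S)| = 3, |S| = 1
Hall's condition: |N(S)| ≥ |S| is satisfied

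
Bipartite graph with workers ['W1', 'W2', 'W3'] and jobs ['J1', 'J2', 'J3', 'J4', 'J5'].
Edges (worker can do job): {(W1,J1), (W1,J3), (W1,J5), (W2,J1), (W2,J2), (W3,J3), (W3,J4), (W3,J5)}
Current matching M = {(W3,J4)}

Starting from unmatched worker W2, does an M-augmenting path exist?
Yes: W2 → J1

An M-augmenting path alternates non-matching / matching edges, starting and ending at unmatched vertices.
Path: W2 → J1
(J1 is unmatched in M, so the path is augmenting.)
Flipping edges along this path would increase |M| from 1 to 2.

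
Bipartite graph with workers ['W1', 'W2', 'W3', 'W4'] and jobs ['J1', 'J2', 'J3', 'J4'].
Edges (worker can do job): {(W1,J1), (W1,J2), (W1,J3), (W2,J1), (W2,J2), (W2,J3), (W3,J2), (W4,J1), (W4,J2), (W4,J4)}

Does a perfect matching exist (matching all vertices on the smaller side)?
Yes, perfect matching exists (size 4)

Perfect matching: {(W1,J3), (W2,J1), (W3,J2), (W4,J4)}
All 4 vertices on the smaller side are matched.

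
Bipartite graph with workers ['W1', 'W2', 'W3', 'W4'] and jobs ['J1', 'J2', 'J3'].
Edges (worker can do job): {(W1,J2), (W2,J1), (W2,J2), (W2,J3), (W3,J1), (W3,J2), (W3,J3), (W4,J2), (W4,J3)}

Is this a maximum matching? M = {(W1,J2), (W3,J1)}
No, size 2 is not maximum

Proposed matching has size 2.
Maximum matching size for this graph: 3.

This is NOT maximum - can be improved to size 3.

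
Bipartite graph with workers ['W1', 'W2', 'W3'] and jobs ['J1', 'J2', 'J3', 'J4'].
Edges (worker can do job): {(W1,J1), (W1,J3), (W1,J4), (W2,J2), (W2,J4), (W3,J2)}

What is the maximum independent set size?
Maximum independent set = 4

By König's theorem:
- Min vertex cover = Max matching = 3
- Max independent set = Total vertices - Min vertex cover
- Max independent set = 7 - 3 = 4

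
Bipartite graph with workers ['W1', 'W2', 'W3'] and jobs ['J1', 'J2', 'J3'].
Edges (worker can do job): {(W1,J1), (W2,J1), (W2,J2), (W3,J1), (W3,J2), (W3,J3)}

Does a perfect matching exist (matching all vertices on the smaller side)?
Yes, perfect matching exists (size 3)

Perfect matching: {(W1,J1), (W2,J2), (W3,J3)}
All 3 vertices on the smaller side are matched.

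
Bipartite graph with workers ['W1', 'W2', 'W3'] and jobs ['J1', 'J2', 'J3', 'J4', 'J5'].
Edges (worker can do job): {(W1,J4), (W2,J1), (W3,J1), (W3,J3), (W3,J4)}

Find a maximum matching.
Matching: {(W1,J4), (W2,J1), (W3,J3)}

Maximum matching (size 3):
  W1 → J4
  W2 → J1
  W3 → J3

Each worker is assigned to at most one job, and each job to at most one worker.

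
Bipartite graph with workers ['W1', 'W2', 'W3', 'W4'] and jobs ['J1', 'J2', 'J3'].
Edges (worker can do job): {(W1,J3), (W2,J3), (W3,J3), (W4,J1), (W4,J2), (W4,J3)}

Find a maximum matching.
Matching: {(W3,J3), (W4,J1)}

Maximum matching (size 2):
  W3 → J3
  W4 → J1

Each worker is assigned to at most one job, and each job to at most one worker.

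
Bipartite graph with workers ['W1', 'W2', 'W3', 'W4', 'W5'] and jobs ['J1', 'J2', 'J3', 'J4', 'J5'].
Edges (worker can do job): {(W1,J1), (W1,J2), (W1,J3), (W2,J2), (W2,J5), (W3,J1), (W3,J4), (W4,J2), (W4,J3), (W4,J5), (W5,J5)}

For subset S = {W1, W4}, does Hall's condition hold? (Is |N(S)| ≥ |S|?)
Yes: |N(S)| = 4, |S| = 2

Subset S = {W1, W4}
Neighbors N(S) = {J1, J2, J3, J5}

|N(S)| = 4, |S| = 2
Hall's condition: |N(S)| ≥ |S| is satisfied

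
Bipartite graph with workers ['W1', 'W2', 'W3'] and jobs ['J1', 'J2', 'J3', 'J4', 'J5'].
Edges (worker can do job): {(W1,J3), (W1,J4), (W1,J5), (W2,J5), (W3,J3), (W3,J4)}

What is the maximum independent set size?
Maximum independent set = 5

By König's theorem:
- Min vertex cover = Max matching = 3
- Max independent set = Total vertices - Min vertex cover
- Max independent set = 8 - 3 = 5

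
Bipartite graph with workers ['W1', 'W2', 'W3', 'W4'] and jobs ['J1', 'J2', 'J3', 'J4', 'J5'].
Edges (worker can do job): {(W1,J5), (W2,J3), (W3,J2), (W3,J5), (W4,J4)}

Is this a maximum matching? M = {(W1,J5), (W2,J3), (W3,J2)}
No, size 3 is not maximum

Proposed matching has size 3.
Maximum matching size for this graph: 4.

This is NOT maximum - can be improved to size 4.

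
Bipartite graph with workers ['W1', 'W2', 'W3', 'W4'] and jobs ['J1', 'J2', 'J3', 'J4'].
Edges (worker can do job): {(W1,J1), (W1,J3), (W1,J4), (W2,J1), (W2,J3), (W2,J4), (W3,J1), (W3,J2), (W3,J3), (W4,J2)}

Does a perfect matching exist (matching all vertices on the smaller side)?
Yes, perfect matching exists (size 4)

Perfect matching: {(W1,J4), (W2,J3), (W3,J1), (W4,J2)}
All 4 vertices on the smaller side are matched.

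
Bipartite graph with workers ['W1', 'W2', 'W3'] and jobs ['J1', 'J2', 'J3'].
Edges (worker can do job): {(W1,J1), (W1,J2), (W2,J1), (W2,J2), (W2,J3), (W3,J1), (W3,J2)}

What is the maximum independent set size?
Maximum independent set = 3

By König's theorem:
- Min vertex cover = Max matching = 3
- Max independent set = Total vertices - Min vertex cover
- Max independent set = 6 - 3 = 3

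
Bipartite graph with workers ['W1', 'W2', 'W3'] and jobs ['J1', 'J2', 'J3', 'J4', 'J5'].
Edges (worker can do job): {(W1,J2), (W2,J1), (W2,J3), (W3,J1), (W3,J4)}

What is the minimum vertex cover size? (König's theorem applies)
Minimum vertex cover size = 3

By König's theorem: in bipartite graphs,
min vertex cover = max matching = 3

Maximum matching has size 3, so minimum vertex cover also has size 3.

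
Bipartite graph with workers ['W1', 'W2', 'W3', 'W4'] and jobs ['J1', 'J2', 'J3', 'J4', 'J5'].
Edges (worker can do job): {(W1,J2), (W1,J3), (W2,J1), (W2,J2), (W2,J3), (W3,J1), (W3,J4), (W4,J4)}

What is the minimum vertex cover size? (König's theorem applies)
Minimum vertex cover size = 4

By König's theorem: in bipartite graphs,
min vertex cover = max matching = 4

Maximum matching has size 4, so minimum vertex cover also has size 4.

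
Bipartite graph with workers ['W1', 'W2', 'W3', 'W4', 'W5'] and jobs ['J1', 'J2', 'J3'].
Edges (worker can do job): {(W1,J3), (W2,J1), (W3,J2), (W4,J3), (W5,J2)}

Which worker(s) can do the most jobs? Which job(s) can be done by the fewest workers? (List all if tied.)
Most versatile: W1, W2, W3, W4, W5 (1 jobs); Least covered: J1 (1 workers)

Worker degrees (jobs they can do): W1:1, W2:1, W3:1, W4:1, W5:1
Job degrees (workers who can do it): J1:1, J2:2, J3:2

Maximum worker degree is 1, achieved by: W1, W2, W3, W4, W5
Minimum job degree is 1, achieved by: J1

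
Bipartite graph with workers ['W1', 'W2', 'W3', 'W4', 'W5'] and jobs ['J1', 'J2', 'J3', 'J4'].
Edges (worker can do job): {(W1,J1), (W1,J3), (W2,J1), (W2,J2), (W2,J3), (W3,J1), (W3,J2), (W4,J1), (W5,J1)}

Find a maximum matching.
Matching: {(W1,J3), (W3,J2), (W5,J1)}

Maximum matching (size 3):
  W1 → J3
  W3 → J2
  W5 → J1

Each worker is assigned to at most one job, and each job to at most one worker.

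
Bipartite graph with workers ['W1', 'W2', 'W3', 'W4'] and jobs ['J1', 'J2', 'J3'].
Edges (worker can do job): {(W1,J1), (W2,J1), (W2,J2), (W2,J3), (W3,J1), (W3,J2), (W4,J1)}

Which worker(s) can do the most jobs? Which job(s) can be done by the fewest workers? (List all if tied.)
Most versatile: W2 (3 jobs); Least covered: J3 (1 workers)

Worker degrees (jobs they can do): W1:1, W2:3, W3:2, W4:1
Job degrees (workers who can do it): J1:4, J2:2, J3:1

Maximum worker degree is 3, achieved by: W2
Minimum job degree is 1, achieved by: J3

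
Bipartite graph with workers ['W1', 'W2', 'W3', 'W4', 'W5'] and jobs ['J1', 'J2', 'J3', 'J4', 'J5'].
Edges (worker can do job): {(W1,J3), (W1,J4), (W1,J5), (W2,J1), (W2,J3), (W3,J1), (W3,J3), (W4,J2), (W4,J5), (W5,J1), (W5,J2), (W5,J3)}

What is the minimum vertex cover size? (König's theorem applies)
Minimum vertex cover size = 5

By König's theorem: in bipartite graphs,
min vertex cover = max matching = 5

Maximum matching has size 5, so minimum vertex cover also has size 5.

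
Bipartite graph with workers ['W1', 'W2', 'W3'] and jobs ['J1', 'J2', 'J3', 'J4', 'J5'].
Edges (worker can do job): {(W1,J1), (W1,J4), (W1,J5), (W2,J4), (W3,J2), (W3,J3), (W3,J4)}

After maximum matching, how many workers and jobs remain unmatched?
Unmatched: 0 workers, 2 jobs

Maximum matching size: 3
Workers: 3 total, 3 matched, 0 unmatched
Jobs: 5 total, 3 matched, 2 unmatched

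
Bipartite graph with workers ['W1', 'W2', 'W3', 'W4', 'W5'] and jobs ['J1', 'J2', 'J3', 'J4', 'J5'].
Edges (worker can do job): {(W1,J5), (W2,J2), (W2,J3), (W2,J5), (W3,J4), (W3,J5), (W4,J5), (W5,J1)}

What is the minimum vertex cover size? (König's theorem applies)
Minimum vertex cover size = 4

By König's theorem: in bipartite graphs,
min vertex cover = max matching = 4

Maximum matching has size 4, so minimum vertex cover also has size 4.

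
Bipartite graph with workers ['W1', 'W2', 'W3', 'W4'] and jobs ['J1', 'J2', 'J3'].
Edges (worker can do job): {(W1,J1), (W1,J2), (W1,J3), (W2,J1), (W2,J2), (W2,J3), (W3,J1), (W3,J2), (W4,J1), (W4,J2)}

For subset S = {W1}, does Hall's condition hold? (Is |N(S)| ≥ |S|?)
Yes: |N(S)| = 3, |S| = 1

Subset S = {W1}
Neighbors N(S) = {J1, J2, J3}

|N(S)| = 3, |S| = 1
Hall's condition: |N(S)| ≥ |S| is satisfied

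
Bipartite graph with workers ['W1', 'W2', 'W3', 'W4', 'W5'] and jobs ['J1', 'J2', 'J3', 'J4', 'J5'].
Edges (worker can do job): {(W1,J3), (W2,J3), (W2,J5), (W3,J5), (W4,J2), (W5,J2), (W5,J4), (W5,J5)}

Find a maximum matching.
Matching: {(W1,J3), (W3,J5), (W4,J2), (W5,J4)}

Maximum matching (size 4):
  W1 → J3
  W3 → J5
  W4 → J2
  W5 → J4

Each worker is assigned to at most one job, and each job to at most one worker.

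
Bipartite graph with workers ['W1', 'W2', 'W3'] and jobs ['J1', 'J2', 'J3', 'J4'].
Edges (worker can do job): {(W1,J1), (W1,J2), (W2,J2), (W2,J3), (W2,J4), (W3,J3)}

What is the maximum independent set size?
Maximum independent set = 4

By König's theorem:
- Min vertex cover = Max matching = 3
- Max independent set = Total vertices - Min vertex cover
- Max independent set = 7 - 3 = 4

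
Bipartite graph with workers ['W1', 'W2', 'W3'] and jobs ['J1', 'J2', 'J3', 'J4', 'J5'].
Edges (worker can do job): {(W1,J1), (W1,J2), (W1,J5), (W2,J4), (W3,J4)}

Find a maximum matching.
Matching: {(W1,J5), (W3,J4)}

Maximum matching (size 2):
  W1 → J5
  W3 → J4

Each worker is assigned to at most one job, and each job to at most one worker.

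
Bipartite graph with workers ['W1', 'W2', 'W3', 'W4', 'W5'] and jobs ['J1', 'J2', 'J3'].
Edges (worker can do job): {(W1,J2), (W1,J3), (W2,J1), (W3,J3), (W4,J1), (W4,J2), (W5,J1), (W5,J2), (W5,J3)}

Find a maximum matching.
Matching: {(W3,J3), (W4,J2), (W5,J1)}

Maximum matching (size 3):
  W3 → J3
  W4 → J2
  W5 → J1

Each worker is assigned to at most one job, and each job to at most one worker.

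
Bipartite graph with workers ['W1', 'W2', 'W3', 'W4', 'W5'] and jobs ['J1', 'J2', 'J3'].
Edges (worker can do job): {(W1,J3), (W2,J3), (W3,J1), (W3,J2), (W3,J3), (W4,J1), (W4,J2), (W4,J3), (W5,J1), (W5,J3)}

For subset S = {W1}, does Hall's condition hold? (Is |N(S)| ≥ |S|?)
Yes: |N(S)| = 1, |S| = 1

Subset S = {W1}
Neighbors N(S) = {J3}

|N(S)| = 1, |S| = 1
Hall's condition: |N(S)| ≥ |S| is satisfied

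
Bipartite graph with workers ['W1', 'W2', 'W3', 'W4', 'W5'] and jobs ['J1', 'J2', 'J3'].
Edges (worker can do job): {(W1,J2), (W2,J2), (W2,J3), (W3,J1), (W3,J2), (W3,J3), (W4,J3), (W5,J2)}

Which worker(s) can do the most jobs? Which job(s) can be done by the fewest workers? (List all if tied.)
Most versatile: W3 (3 jobs); Least covered: J1 (1 workers)

Worker degrees (jobs they can do): W1:1, W2:2, W3:3, W4:1, W5:1
Job degrees (workers who can do it): J1:1, J2:4, J3:3

Maximum worker degree is 3, achieved by: W3
Minimum job degree is 1, achieved by: J1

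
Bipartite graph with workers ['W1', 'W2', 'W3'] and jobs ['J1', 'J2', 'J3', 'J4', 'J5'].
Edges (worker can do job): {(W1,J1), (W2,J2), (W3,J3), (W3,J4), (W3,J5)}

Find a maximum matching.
Matching: {(W1,J1), (W2,J2), (W3,J5)}

Maximum matching (size 3):
  W1 → J1
  W2 → J2
  W3 → J5

Each worker is assigned to at most one job, and each job to at most one worker.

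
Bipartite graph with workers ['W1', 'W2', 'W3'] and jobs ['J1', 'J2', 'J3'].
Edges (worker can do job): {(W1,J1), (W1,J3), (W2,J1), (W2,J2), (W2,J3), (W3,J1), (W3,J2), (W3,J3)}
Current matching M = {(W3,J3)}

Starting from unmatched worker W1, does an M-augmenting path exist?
Yes: W1 → J3 → W3 → J2

An M-augmenting path alternates non-matching / matching edges, starting and ending at unmatched vertices.
Path: W1 → J3 → W3 → J2
(J2 is unmatched in M, so the path is augmenting.)
Flipping edges along this path would increase |M| from 1 to 2.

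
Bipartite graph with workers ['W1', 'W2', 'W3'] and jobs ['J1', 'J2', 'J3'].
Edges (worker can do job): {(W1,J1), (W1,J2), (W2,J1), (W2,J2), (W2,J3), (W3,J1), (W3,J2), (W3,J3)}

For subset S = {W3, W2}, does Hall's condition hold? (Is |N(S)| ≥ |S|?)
Yes: |N(S)| = 3, |S| = 2

Subset S = {W3, W2}
Neighbors N(S) = {J1, J2, J3}

|N(S)| = 3, |S| = 2
Hall's condition: |N(S)| ≥ |S| is satisfied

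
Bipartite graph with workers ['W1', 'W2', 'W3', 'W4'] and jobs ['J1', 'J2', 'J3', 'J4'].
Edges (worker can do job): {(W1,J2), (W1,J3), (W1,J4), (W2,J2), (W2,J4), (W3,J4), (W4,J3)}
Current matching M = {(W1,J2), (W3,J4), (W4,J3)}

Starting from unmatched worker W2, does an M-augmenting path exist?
No augmenting path from W2

Alternating search from W2 reaches jobs: {J2, J3, J4}.
Every reachable job is already matched in M, and following those matched edges back to workers exposes no further unvisited jobs.
No M-augmenting path from W2 exists.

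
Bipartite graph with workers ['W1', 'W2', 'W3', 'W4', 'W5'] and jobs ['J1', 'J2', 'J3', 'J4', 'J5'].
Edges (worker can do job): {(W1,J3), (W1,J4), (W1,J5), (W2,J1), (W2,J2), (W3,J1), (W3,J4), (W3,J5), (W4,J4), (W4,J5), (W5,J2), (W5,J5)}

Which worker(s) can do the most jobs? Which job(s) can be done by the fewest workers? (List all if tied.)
Most versatile: W1, W3 (3 jobs); Least covered: J3 (1 workers)

Worker degrees (jobs they can do): W1:3, W2:2, W3:3, W4:2, W5:2
Job degrees (workers who can do it): J1:2, J2:2, J3:1, J4:3, J5:4

Maximum worker degree is 3, achieved by: W1, W3
Minimum job degree is 1, achieved by: J3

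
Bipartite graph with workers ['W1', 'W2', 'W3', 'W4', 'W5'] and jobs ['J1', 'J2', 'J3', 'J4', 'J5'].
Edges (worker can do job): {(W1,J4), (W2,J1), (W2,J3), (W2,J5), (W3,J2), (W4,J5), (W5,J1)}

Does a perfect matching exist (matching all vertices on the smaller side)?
Yes, perfect matching exists (size 5)

Perfect matching: {(W1,J4), (W2,J3), (W3,J2), (W4,J5), (W5,J1)}
All 5 vertices on the smaller side are matched.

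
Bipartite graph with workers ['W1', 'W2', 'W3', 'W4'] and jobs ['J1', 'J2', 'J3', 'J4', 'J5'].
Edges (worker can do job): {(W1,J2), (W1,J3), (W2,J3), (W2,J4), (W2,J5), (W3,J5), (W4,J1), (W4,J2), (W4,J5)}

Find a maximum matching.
Matching: {(W1,J3), (W2,J4), (W3,J5), (W4,J1)}

Maximum matching (size 4):
  W1 → J3
  W2 → J4
  W3 → J5
  W4 → J1

Each worker is assigned to at most one job, and each job to at most one worker.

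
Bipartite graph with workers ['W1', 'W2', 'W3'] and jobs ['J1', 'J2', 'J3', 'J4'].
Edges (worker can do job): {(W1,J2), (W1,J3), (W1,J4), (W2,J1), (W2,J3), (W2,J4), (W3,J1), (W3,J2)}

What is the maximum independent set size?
Maximum independent set = 4

By König's theorem:
- Min vertex cover = Max matching = 3
- Max independent set = Total vertices - Min vertex cover
- Max independent set = 7 - 3 = 4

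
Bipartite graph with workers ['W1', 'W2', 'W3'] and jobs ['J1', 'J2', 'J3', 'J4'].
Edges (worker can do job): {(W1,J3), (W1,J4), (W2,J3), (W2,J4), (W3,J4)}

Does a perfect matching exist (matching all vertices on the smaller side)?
No, maximum matching has size 2 < 3

Maximum matching has size 2, need 3 for perfect matching.
Unmatched workers: ['W2']
Unmatched jobs: ['J1', 'J2']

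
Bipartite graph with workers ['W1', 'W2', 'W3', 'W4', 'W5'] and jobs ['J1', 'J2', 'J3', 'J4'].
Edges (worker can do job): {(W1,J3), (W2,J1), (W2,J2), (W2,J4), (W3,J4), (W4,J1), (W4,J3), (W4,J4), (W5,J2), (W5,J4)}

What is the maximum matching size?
Maximum matching size = 4

Maximum matching: {(W2,J1), (W3,J4), (W4,J3), (W5,J2)}
Size: 4

This assigns 4 workers to 4 distinct jobs.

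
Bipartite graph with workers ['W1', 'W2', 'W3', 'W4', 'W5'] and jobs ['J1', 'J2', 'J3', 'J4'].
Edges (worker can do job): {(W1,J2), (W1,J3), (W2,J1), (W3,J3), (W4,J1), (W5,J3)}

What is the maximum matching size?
Maximum matching size = 3

Maximum matching: {(W1,J2), (W3,J3), (W4,J1)}
Size: 3

This assigns 3 workers to 3 distinct jobs.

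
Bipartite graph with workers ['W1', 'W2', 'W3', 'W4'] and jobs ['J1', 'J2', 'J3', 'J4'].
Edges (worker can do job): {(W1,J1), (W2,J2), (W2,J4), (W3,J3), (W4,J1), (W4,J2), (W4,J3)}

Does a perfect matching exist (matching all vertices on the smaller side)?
Yes, perfect matching exists (size 4)

Perfect matching: {(W1,J1), (W2,J4), (W3,J3), (W4,J2)}
All 4 vertices on the smaller side are matched.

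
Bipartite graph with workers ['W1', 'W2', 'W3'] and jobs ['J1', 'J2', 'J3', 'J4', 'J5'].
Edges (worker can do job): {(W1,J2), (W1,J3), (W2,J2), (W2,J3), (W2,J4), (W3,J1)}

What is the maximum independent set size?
Maximum independent set = 5

By König's theorem:
- Min vertex cover = Max matching = 3
- Max independent set = Total vertices - Min vertex cover
- Max independent set = 8 - 3 = 5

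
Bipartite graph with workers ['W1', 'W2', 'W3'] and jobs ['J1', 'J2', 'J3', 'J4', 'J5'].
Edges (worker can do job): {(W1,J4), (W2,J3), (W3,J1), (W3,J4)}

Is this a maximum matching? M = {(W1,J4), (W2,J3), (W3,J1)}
Yes, size 3 is maximum

Proposed matching has size 3.
Maximum matching size for this graph: 3.

This is a maximum matching.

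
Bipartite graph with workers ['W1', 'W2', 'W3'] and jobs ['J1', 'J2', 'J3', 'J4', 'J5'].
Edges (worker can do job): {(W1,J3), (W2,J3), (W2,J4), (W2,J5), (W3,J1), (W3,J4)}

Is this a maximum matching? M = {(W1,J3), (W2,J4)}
No, size 2 is not maximum

Proposed matching has size 2.
Maximum matching size for this graph: 3.

This is NOT maximum - can be improved to size 3.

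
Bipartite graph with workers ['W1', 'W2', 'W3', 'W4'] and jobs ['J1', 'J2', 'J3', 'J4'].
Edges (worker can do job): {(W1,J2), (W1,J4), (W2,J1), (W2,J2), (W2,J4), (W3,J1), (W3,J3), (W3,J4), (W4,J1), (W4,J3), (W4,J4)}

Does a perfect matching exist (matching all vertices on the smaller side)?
Yes, perfect matching exists (size 4)

Perfect matching: {(W1,J2), (W2,J1), (W3,J4), (W4,J3)}
All 4 vertices on the smaller side are matched.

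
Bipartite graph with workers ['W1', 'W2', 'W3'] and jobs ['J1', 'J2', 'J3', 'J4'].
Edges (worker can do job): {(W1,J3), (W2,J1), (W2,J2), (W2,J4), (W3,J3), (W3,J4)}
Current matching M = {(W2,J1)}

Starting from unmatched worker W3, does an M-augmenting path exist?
Yes: W3 → J4

An M-augmenting path alternates non-matching / matching edges, starting and ending at unmatched vertices.
Path: W3 → J4
(J4 is unmatched in M, so the path is augmenting.)
Flipping edges along this path would increase |M| from 1 to 2.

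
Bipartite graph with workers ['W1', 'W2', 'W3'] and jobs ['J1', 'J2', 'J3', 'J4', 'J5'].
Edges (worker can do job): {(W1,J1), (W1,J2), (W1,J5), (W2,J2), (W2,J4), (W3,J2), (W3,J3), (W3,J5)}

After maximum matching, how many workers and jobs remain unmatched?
Unmatched: 0 workers, 2 jobs

Maximum matching size: 3
Workers: 3 total, 3 matched, 0 unmatched
Jobs: 5 total, 3 matched, 2 unmatched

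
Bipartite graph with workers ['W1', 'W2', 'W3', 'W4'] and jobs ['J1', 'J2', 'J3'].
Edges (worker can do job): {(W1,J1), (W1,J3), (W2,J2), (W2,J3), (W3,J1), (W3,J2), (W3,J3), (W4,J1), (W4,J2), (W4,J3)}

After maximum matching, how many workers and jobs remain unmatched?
Unmatched: 1 workers, 0 jobs

Maximum matching size: 3
Workers: 4 total, 3 matched, 1 unmatched
Jobs: 3 total, 3 matched, 0 unmatched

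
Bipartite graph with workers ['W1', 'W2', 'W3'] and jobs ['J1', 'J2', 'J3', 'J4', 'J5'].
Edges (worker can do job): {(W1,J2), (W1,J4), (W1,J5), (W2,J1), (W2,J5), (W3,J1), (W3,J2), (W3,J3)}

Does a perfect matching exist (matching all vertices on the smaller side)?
Yes, perfect matching exists (size 3)

Perfect matching: {(W1,J5), (W2,J1), (W3,J3)}
All 3 vertices on the smaller side are matched.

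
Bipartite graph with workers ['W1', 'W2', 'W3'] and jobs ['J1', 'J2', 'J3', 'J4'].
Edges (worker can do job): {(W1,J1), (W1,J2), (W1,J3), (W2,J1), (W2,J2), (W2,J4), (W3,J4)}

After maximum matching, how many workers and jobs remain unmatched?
Unmatched: 0 workers, 1 jobs

Maximum matching size: 3
Workers: 3 total, 3 matched, 0 unmatched
Jobs: 4 total, 3 matched, 1 unmatched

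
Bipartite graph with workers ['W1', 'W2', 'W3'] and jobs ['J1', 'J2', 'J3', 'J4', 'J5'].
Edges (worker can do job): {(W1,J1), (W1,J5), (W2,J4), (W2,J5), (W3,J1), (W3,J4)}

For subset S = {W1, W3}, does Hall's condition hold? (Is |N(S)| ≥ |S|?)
Yes: |N(S)| = 3, |S| = 2

Subset S = {W1, W3}
Neighbors N(S) = {J1, J4, J5}

|N(S)| = 3, |S| = 2
Hall's condition: |N(S)| ≥ |S| is satisfied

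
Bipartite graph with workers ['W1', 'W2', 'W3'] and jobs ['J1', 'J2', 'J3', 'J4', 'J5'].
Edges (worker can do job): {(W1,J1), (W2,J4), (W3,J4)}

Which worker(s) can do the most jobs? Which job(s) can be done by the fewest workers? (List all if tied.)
Most versatile: W1, W2, W3 (1 jobs); Least covered: J2, J3, J5 (0 workers)

Worker degrees (jobs they can do): W1:1, W2:1, W3:1
Job degrees (workers who can do it): J1:1, J2:0, J3:0, J4:2, J5:0

Maximum worker degree is 1, achieved by: W1, W2, W3
Minimum job degree is 0, achieved by: J2, J3, J5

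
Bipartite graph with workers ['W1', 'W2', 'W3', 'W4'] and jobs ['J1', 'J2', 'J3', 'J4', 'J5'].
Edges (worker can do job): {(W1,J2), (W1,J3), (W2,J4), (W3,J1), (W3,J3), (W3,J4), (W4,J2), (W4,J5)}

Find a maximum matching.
Matching: {(W1,J3), (W2,J4), (W3,J1), (W4,J2)}

Maximum matching (size 4):
  W1 → J3
  W2 → J4
  W3 → J1
  W4 → J2

Each worker is assigned to at most one job, and each job to at most one worker.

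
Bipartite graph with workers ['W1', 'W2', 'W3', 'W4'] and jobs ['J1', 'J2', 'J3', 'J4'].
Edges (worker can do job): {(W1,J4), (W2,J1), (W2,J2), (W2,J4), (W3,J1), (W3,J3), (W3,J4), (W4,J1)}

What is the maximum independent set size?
Maximum independent set = 4

By König's theorem:
- Min vertex cover = Max matching = 4
- Max independent set = Total vertices - Min vertex cover
- Max independent set = 8 - 4 = 4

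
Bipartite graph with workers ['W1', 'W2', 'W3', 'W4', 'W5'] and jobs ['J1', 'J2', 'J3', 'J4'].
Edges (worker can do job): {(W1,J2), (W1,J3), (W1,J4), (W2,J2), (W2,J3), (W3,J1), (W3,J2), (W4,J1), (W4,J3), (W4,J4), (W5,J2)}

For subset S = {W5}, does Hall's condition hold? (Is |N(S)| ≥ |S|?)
Yes: |N(S)| = 1, |S| = 1

Subset S = {W5}
Neighbors N(S) = {J2}

|N(S)| = 1, |S| = 1
Hall's condition: |N(S)| ≥ |S| is satisfied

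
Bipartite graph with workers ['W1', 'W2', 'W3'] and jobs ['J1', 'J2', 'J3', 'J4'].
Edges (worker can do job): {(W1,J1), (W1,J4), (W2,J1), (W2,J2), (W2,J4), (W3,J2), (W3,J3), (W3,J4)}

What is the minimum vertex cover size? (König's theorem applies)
Minimum vertex cover size = 3

By König's theorem: in bipartite graphs,
min vertex cover = max matching = 3

Maximum matching has size 3, so minimum vertex cover also has size 3.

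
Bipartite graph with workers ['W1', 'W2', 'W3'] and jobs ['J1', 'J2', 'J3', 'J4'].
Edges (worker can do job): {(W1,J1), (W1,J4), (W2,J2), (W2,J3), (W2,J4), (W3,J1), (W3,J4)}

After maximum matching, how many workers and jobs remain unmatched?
Unmatched: 0 workers, 1 jobs

Maximum matching size: 3
Workers: 3 total, 3 matched, 0 unmatched
Jobs: 4 total, 3 matched, 1 unmatched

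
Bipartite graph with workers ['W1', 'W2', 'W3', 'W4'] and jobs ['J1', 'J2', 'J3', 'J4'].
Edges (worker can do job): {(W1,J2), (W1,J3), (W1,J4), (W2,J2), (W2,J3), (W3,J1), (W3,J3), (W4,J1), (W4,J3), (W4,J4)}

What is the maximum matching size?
Maximum matching size = 4

Maximum matching: {(W1,J2), (W2,J3), (W3,J1), (W4,J4)}
Size: 4

This assigns 4 workers to 4 distinct jobs.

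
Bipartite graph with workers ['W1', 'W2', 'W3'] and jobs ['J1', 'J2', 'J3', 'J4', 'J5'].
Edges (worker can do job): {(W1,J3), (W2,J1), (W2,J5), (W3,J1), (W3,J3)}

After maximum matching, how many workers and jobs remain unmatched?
Unmatched: 0 workers, 2 jobs

Maximum matching size: 3
Workers: 3 total, 3 matched, 0 unmatched
Jobs: 5 total, 3 matched, 2 unmatched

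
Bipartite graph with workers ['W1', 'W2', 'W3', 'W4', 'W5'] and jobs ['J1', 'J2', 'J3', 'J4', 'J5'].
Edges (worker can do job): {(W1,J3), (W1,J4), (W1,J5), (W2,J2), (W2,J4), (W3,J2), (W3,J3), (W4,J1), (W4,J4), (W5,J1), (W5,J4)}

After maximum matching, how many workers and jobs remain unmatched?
Unmatched: 0 workers, 0 jobs

Maximum matching size: 5
Workers: 5 total, 5 matched, 0 unmatched
Jobs: 5 total, 5 matched, 0 unmatched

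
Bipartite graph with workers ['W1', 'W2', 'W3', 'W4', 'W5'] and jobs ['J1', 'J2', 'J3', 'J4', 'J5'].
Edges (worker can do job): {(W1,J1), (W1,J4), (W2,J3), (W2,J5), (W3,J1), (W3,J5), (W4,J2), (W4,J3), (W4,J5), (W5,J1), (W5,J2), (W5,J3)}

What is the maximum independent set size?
Maximum independent set = 5

By König's theorem:
- Min vertex cover = Max matching = 5
- Max independent set = Total vertices - Min vertex cover
- Max independent set = 10 - 5 = 5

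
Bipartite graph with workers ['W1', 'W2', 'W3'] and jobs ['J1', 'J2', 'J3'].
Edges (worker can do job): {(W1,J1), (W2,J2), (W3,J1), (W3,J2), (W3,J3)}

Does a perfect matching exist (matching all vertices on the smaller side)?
Yes, perfect matching exists (size 3)

Perfect matching: {(W1,J1), (W2,J2), (W3,J3)}
All 3 vertices on the smaller side are matched.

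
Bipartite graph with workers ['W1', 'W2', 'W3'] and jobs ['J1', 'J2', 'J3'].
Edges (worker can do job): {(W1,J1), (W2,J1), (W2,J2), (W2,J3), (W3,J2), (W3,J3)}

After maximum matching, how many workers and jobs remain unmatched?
Unmatched: 0 workers, 0 jobs

Maximum matching size: 3
Workers: 3 total, 3 matched, 0 unmatched
Jobs: 3 total, 3 matched, 0 unmatched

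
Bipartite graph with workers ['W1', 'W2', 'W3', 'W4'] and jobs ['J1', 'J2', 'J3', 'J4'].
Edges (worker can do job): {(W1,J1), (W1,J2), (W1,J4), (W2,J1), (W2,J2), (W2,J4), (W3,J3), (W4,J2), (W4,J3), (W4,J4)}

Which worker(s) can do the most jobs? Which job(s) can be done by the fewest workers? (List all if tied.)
Most versatile: W1, W2, W4 (3 jobs); Least covered: J1, J3 (2 workers)

Worker degrees (jobs they can do): W1:3, W2:3, W3:1, W4:3
Job degrees (workers who can do it): J1:2, J2:3, J3:2, J4:3

Maximum worker degree is 3, achieved by: W1, W2, W4
Minimum job degree is 2, achieved by: J1, J3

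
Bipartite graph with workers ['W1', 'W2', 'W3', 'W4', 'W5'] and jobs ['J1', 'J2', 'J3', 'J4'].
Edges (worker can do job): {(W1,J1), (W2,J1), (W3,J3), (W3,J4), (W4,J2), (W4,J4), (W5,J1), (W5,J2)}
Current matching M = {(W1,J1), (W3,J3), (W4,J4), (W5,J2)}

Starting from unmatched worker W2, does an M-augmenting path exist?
No augmenting path from W2

Alternating search from W2 reaches jobs: {J1}.
Every reachable job is already matched in M, and following those matched edges back to workers exposes no further unvisited jobs.
No M-augmenting path from W2 exists.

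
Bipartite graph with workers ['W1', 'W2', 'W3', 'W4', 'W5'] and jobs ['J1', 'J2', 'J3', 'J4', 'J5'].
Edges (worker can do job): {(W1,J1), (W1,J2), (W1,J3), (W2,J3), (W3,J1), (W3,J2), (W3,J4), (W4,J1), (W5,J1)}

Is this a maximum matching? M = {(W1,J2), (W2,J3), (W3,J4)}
No, size 3 is not maximum

Proposed matching has size 3.
Maximum matching size for this graph: 4.

This is NOT maximum - can be improved to size 4.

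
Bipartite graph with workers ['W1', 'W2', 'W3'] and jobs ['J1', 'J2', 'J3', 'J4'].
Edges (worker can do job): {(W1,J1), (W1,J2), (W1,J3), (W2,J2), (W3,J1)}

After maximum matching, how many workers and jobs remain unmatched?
Unmatched: 0 workers, 1 jobs

Maximum matching size: 3
Workers: 3 total, 3 matched, 0 unmatched
Jobs: 4 total, 3 matched, 1 unmatched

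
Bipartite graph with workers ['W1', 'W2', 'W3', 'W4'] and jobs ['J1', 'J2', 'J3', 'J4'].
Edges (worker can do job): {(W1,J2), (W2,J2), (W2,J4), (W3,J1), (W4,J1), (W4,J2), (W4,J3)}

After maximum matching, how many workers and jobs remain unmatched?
Unmatched: 0 workers, 0 jobs

Maximum matching size: 4
Workers: 4 total, 4 matched, 0 unmatched
Jobs: 4 total, 4 matched, 0 unmatched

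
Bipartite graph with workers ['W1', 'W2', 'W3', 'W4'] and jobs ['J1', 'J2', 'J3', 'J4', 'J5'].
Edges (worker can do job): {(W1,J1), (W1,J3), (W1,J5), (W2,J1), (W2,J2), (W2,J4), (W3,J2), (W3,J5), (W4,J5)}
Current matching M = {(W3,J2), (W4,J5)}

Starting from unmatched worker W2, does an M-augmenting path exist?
Yes: W2 → J1

An M-augmenting path alternates non-matching / matching edges, starting and ending at unmatched vertices.
Path: W2 → J1
(J1 is unmatched in M, so the path is augmenting.)
Flipping edges along this path would increase |M| from 2 to 3.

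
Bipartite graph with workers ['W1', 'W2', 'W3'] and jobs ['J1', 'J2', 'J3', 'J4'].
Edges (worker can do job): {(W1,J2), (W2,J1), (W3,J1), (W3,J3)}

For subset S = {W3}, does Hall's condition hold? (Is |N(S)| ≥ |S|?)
Yes: |N(S)| = 2, |S| = 1

Subset S = {W3}
Neighbors N(S) = {J1, J3}

|N(S)| = 2, |S| = 1
Hall's condition: |N(S)| ≥ |S| is satisfied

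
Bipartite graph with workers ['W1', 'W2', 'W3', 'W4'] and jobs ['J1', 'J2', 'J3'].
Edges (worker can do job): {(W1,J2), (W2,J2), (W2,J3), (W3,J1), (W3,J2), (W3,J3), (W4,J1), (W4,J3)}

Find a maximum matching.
Matching: {(W2,J3), (W3,J2), (W4,J1)}

Maximum matching (size 3):
  W2 → J3
  W3 → J2
  W4 → J1

Each worker is assigned to at most one job, and each job to at most one worker.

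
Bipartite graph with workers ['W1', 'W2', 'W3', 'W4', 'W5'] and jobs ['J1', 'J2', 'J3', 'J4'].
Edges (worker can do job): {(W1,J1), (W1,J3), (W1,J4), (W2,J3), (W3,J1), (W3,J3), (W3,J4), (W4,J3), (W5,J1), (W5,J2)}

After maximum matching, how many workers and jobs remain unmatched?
Unmatched: 1 workers, 0 jobs

Maximum matching size: 4
Workers: 5 total, 4 matched, 1 unmatched
Jobs: 4 total, 4 matched, 0 unmatched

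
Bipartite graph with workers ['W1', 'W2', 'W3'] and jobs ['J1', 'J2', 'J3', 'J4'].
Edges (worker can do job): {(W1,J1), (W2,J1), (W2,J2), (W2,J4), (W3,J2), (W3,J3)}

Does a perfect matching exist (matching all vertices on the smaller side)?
Yes, perfect matching exists (size 3)

Perfect matching: {(W1,J1), (W2,J4), (W3,J3)}
All 3 vertices on the smaller side are matched.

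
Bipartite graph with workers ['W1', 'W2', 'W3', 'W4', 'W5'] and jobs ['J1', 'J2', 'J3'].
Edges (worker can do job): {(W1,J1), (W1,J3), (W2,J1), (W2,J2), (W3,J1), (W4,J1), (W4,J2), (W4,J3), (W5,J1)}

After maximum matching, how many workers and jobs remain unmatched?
Unmatched: 2 workers, 0 jobs

Maximum matching size: 3
Workers: 5 total, 3 matched, 2 unmatched
Jobs: 3 total, 3 matched, 0 unmatched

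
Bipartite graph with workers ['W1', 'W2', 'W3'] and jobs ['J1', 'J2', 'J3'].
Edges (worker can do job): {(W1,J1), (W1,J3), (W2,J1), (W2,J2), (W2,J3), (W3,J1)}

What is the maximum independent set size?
Maximum independent set = 3

By König's theorem:
- Min vertex cover = Max matching = 3
- Max independent set = Total vertices - Min vertex cover
- Max independent set = 6 - 3 = 3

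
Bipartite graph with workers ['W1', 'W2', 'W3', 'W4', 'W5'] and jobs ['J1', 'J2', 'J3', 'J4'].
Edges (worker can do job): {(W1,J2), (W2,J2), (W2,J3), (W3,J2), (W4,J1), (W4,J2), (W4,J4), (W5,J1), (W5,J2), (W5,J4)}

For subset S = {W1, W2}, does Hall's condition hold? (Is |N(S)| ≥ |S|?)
Yes: |N(S)| = 2, |S| = 2

Subset S = {W1, W2}
Neighbors N(S) = {J2, J3}

|N(S)| = 2, |S| = 2
Hall's condition: |N(S)| ≥ |S| is satisfied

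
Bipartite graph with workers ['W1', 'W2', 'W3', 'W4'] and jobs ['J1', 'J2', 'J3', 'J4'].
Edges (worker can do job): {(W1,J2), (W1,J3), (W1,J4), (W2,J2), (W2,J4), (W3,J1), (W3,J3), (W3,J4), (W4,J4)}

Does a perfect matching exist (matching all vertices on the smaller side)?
Yes, perfect matching exists (size 4)

Perfect matching: {(W1,J3), (W2,J2), (W3,J1), (W4,J4)}
All 4 vertices on the smaller side are matched.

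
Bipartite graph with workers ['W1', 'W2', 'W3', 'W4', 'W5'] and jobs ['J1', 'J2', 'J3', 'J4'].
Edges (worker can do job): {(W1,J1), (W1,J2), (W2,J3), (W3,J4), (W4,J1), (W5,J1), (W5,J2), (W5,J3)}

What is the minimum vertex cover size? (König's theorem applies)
Minimum vertex cover size = 4

By König's theorem: in bipartite graphs,
min vertex cover = max matching = 4

Maximum matching has size 4, so minimum vertex cover also has size 4.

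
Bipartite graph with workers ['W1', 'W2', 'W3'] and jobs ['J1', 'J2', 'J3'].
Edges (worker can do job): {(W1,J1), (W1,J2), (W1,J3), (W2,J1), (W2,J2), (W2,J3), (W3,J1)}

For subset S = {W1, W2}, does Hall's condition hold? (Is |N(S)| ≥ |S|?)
Yes: |N(S)| = 3, |S| = 2

Subset S = {W1, W2}
Neighbors N(S) = {J1, J2, J3}

|N(S)| = 3, |S| = 2
Hall's condition: |N(S)| ≥ |S| is satisfied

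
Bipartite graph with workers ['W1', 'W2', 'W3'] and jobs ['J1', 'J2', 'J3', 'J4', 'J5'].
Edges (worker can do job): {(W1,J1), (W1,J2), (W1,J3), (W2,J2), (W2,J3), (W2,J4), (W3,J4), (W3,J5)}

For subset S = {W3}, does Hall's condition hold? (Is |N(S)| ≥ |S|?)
Yes: |N(S)| = 2, |S| = 1

Subset S = {W3}
Neighbors N(S) = {J4, J5}

|N(S)| = 2, |S| = 1
Hall's condition: |N(S)| ≥ |S| is satisfied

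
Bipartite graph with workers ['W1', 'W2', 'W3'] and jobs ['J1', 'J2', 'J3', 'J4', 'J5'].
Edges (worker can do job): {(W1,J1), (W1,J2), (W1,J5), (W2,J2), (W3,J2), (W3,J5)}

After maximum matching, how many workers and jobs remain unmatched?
Unmatched: 0 workers, 2 jobs

Maximum matching size: 3
Workers: 3 total, 3 matched, 0 unmatched
Jobs: 5 total, 3 matched, 2 unmatched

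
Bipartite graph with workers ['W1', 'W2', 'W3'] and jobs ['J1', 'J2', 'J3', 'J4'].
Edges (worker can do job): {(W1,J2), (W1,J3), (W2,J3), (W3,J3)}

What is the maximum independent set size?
Maximum independent set = 5

By König's theorem:
- Min vertex cover = Max matching = 2
- Max independent set = Total vertices - Min vertex cover
- Max independent set = 7 - 2 = 5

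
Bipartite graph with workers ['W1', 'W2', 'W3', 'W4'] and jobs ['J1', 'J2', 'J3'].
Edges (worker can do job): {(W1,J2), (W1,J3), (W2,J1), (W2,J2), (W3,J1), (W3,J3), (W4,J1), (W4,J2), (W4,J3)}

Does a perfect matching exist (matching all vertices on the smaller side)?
Yes, perfect matching exists (size 3)

Perfect matching: {(W1,J2), (W3,J3), (W4,J1)}
All 3 vertices on the smaller side are matched.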